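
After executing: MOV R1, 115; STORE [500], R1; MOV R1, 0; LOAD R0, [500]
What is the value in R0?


Register and memory trace:
  MOV R1, 115  → R1 = 115
  STORE [500], R1  → mem[500] = 115
  MOV R1, 0  → R1 = 0
  LOAD R0, [500]  → R0 = mem[500] = 115
Final: R0 = 115

115


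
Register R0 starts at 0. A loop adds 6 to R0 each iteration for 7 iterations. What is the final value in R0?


Starting value: R0 = 0
  Iter 1: R0 = 0 + 6 = 6
  Iter 2: R0 = 6 + 6 = 12
  Iter 3: R0 = 12 + 6 = 18
  Iter 4: R0 = 18 + 6 = 24
  Iter 5: R0 = 24 + 6 = 30
  Iter 6: R0 = 30 + 6 = 36
  Iter 7: R0 = 36 + 6 = 42
Final: R0 = 42

42


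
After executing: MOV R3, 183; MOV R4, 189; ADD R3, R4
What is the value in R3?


Register state trace:
  MOV R3, 183  → R3 = 183
  MOV R4, 189  → R4 = 189
  ADD R3, R4  → R3 = 183 + 189 = 372
Final: R3 = 372

372


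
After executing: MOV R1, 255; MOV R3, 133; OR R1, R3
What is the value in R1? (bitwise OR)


Register state trace:
  MOV R1, 255  → R1 = 255 (0b11111111)
  MOV R3, 133  → R3 = 133 (0b10000101)
  OR R1, R3   → R1 = 255 OR 133 = 255 (0b11111111)
Final: R1 = 255

255


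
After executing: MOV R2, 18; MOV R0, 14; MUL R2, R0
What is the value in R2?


Register state trace:
  MOV R2, 18  → R2 = 18
  MOV R0, 14  → R0 = 14
  MUL R2, R0  → R2 = 18 * 14 = 252
Final: R2 = 252

252


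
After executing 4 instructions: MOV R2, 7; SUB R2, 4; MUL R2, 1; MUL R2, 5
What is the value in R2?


Register state trace:
  MOV R2, 7  → R2 = 7
  SUB R2, 4  → R2 = 7 - 4 = 3
  MUL R2, 1  → R2 = 3 * 1 = 3
  MUL R2, 5  → R2 = 3 * 5 = 15
Final: R2 = 15

15


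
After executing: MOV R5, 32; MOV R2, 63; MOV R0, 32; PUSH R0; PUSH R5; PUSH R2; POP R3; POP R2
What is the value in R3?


Stack trace (top is rightmost):
  MOV R5, 32  → R5 = 32
  MOV R2, 63  → R2 = 63
  MOV R0, 32  → R0 = 32
  PUSH R0  → stack: [32]
  PUSH R5  → stack: [32, 32]
  PUSH R2  → stack: [32, 32, 63]
  POP R3  → R3 = 63, stack: [32, 32]
  POP R2  → R2 = 32, stack: [32]
Final: R3 = 63

63


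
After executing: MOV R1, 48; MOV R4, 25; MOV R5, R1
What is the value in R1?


Register state trace:
  MOV R1, 48  → R1 = 48
  MOV R4, 25  → R4 = 25
  MOV R5, R1  → R5 = 48
Final: R1 = 48

48


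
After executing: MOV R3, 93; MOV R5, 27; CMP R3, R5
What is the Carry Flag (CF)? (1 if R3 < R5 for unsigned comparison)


Register state trace:
  MOV R3, 93  → R3 = 93
  MOV R5, 27  → R5 = 27
  CMP R3, R5  → unsigned 93 - 27: no borrow
  93 >= 27, so CF = 0
CF = 0

0


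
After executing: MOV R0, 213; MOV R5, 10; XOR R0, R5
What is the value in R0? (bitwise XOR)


Register state trace:
  MOV R0, 213  → R0 = 213 (0b11010101)
  MOV R5, 10  → R5 = 10 (0b00001010)
  XOR R0, R5  → R0 = 213 XOR 10 = 223 (0b11011111)
Final: R0 = 223

223


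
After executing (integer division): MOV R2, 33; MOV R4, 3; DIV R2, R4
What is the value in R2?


Register state trace:
  MOV R2, 33  → R2 = 33
  MOV R4, 3  → R4 = 3
  DIV R2, R4  → R2 = 33 // 3 = 11
Final: R2 = 11

11


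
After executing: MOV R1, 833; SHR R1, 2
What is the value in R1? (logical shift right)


Register state trace:
  MOV R1, 833  → R1 = 833
  SHR R1, 2  → R1 = 833 >> 2 = 833 // 2^2 = 208
Final: R1 = 208

208


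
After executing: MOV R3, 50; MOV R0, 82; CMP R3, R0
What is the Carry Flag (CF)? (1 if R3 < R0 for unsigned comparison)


Register state trace:
  MOV R3, 50  → R3 = 50
  MOV R0, 82  → R0 = 82
  CMP R3, R0  → unsigned 50 - 82: borrow occurs
  50 < 82, so CF = 1
CF = 1

1


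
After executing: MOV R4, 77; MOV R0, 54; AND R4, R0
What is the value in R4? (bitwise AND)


Register state trace:
  MOV R4, 77  → R4 = 77 (0b01001101)
  MOV R0, 54  → R0 = 54 (0b00110110)
  AND R4, R0  → R4 = 77 AND 54 = 4 (0b00000100)
Final: R4 = 4

4


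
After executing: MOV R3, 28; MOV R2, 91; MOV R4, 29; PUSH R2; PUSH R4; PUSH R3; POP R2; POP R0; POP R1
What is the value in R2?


Stack trace (top is rightmost):
  MOV R3, 28  → R3 = 28
  MOV R2, 91  → R2 = 91
  MOV R4, 29  → R4 = 29
  PUSH R2  → stack: [91]
  PUSH R4  → stack: [91, 29]
  PUSH R3  → stack: [91, 29, 28]
  POP R2  → R2 = 28, stack: [91, 29]
  POP R0  → R0 = 29, stack: [91]
  POP R1  → R1 = 91, stack: []
Final: R2 = 28

28


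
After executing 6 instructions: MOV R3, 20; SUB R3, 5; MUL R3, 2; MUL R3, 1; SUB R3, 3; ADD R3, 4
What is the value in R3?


Register state trace:
  MOV R3, 20  → R3 = 20
  SUB R3, 5  → R3 = 20 - 5 = 15
  MUL R3, 2  → R3 = 15 * 2 = 30
  MUL R3, 1  → R3 = 30 * 1 = 30
  SUB R3, 3  → R3 = 30 - 3 = 27
  ADD R3, 4  → R3 = 27 + 4 = 31
Final: R3 = 31

31


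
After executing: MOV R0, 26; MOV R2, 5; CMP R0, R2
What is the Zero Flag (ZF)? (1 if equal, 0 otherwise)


Register state trace:
  MOV R0, 26  → R0 = 26
  MOV R2, 5  → R2 = 5
  CMP R0, R2  → computes 26 - 5 = 21
  Result is nonzero, so values are not equal
ZF = 0

0


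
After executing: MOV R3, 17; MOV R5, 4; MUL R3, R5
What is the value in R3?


Register state trace:
  MOV R3, 17  → R3 = 17
  MOV R5, 4  → R5 = 4
  MUL R3, R5  → R3 = 17 * 4 = 68
Final: R3 = 68

68


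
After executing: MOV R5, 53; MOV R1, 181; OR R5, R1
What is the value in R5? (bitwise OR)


Register state trace:
  MOV R5, 53  → R5 = 53 (0b00110101)
  MOV R1, 181  → R1 = 181 (0b10110101)
  OR R5, R1   → R5 = 53 OR 181 = 181 (0b10110101)
Final: R5 = 181

181


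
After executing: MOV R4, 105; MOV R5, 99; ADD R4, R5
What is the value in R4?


Register state trace:
  MOV R4, 105  → R4 = 105
  MOV R5, 99  → R5 = 99
  ADD R4, R5  → R4 = 105 + 99 = 204
Final: R4 = 204

204


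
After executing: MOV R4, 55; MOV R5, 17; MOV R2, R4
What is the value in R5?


Register state trace:
  MOV R4, 55  → R4 = 55
  MOV R5, 17  → R5 = 17
  MOV R2, R4  → R2 = 55
Final: R5 = 17

17


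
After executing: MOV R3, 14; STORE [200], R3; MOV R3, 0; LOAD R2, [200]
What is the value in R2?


Register and memory trace:
  MOV R3, 14  → R3 = 14
  STORE [200], R3  → mem[200] = 14
  MOV R3, 0  → R3 = 0
  LOAD R2, [200]  → R2 = mem[200] = 14
Final: R2 = 14

14


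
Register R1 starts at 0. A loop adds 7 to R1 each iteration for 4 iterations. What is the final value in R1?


Starting value: R1 = 0
  Iter 1: R1 = 0 + 7 = 7
  Iter 2: R1 = 7 + 7 = 14
  Iter 3: R1 = 14 + 7 = 21
  Iter 4: R1 = 21 + 7 = 28
Final: R1 = 28

28


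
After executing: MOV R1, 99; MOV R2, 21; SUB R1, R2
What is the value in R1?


Register state trace:
  MOV R1, 99  → R1 = 99
  MOV R2, 21  → R2 = 21
  SUB R1, R2  → R1 = 99 - 21 = 78
Final: R1 = 78

78


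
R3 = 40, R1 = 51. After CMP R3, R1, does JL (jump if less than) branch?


Trace:
  R3 = 40, R1 = 51
  CMP R3, R1  → compares 40 vs 51
  JL checks: is 40 less than 51?
  40 < 51, so condition is true
Branch taken: Yes

Yes


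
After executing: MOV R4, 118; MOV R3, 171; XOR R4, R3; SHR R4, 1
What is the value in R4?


Register state trace:
  MOV R4, 118  → R4 = 118 (0b01110110)
  MOV R3, 171  → R3 = 171 (0b10101011)
  XOR R4, R3  → R4 = 118 XOR 171 = 221 (0b11011101)
  SHR R4, 1  → R4 = 221 >> 1 = 110
Final: R4 = 110

110


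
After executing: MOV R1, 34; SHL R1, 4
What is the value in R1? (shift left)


Register state trace:
  MOV R1, 34  → R1 = 34
  SHL R1, 4  → R1 = 34 << 4 = 34 * 2^4 = 544
Final: R1 = 544

544


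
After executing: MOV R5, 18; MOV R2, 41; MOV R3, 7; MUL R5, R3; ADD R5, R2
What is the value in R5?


Register state trace:
  MOV R5, 18  → R5 = 18
  MOV R2, 41  → R2 = 41
  MOV R3, 7  → R3 = 7
  MUL R5, R3  → R5 = 18 * 7 = 126
  ADD R5, R2  → R5 = 126 + 41 = 167
Final: R5 = 167

167


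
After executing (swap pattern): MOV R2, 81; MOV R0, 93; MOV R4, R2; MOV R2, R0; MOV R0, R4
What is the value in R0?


Register state trace (swap pattern):
  MOV R2, 81  → R2 = 81
  MOV R0, 93  → R0 = 93
  MOV R4, R2  → R4 = 81  (save R2)
  MOV R2, R0  → R2 = 93  (R2 gets R0's value)
  MOV R0, R4  → R0 = 81  (R0 gets saved value)
Final: R0 = 81

81


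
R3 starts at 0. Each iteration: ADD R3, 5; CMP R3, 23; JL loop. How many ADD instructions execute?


Loop trace (R3 starts at 0, target 23, step 5):
  ADD #1: R3 = 0 + 5 = 5  → 5 < 23, loop
  ADD #2: R3 = 5 + 5 = 10  → 10 < 23, loop
  ADD #3: R3 = 10 + 5 = 15  → 15 < 23, loop
  ADD #4: R3 = 15 + 5 = 20  → 20 < 23, loop
  ADD #5: R3 = 20 + 5 = 25  → 25 >= 23, exit
Total ADD instructions: 5

5


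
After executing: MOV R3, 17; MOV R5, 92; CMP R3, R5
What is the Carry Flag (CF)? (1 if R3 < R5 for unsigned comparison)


Register state trace:
  MOV R3, 17  → R3 = 17
  MOV R5, 92  → R5 = 92
  CMP R3, R5  → unsigned 17 - 92: borrow occurs
  17 < 92, so CF = 1
CF = 1

1


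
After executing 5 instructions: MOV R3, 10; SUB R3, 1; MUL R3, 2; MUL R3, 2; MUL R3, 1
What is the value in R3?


Register state trace:
  MOV R3, 10  → R3 = 10
  SUB R3, 1  → R3 = 10 - 1 = 9
  MUL R3, 2  → R3 = 9 * 2 = 18
  MUL R3, 2  → R3 = 18 * 2 = 36
  MUL R3, 1  → R3 = 36 * 1 = 36
Final: R3 = 36

36


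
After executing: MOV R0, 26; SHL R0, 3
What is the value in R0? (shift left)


Register state trace:
  MOV R0, 26  → R0 = 26
  SHL R0, 3  → R0 = 26 << 3 = 26 * 2^3 = 208
Final: R0 = 208

208


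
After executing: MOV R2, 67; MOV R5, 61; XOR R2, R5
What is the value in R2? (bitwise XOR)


Register state trace:
  MOV R2, 67  → R2 = 67 (0b01000011)
  MOV R5, 61  → R5 = 61 (0b00111101)
  XOR R2, R5  → R2 = 67 XOR 61 = 126 (0b01111110)
Final: R2 = 126

126


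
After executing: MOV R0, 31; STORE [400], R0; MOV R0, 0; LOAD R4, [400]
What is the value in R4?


Register and memory trace:
  MOV R0, 31  → R0 = 31
  STORE [400], R0  → mem[400] = 31
  MOV R0, 0  → R0 = 0
  LOAD R4, [400]  → R4 = mem[400] = 31
Final: R4 = 31

31


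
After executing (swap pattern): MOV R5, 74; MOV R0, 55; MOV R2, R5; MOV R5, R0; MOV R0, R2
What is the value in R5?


Register state trace (swap pattern):
  MOV R5, 74  → R5 = 74
  MOV R0, 55  → R0 = 55
  MOV R2, R5  → R2 = 74  (save R5)
  MOV R5, R0  → R5 = 55  (R5 gets R0's value)
  MOV R0, R2  → R0 = 74  (R0 gets saved value)
Final: R5 = 55

55


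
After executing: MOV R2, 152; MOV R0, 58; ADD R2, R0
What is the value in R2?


Register state trace:
  MOV R2, 152  → R2 = 152
  MOV R0, 58  → R0 = 58
  ADD R2, R0  → R2 = 152 + 58 = 210
Final: R2 = 210

210


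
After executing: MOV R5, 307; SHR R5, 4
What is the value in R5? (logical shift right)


Register state trace:
  MOV R5, 307  → R5 = 307
  SHR R5, 4  → R5 = 307 >> 4 = 307 // 2^4 = 19
Final: R5 = 19

19


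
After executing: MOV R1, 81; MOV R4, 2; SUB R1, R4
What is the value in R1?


Register state trace:
  MOV R1, 81  → R1 = 81
  MOV R4, 2  → R4 = 2
  SUB R1, R4  → R1 = 81 - 2 = 79
Final: R1 = 79

79


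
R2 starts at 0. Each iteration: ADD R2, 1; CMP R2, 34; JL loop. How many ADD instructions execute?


Loop trace (R2 starts at 0, target 34, step 1):
  ADD #1: R2 = 0 + 1 = 1  → 1 < 34, loop
  ADD #2: R2 = 1 + 1 = 2  → 2 < 34, loop
  ADD #3: R2 = 2 + 1 = 3  → 3 < 34, loop
  ADD #4: R2 = 3 + 1 = 4  → 4 < 34, loop
  ADD #5: R2 = 4 + 1 = 5  → 5 < 34, loop
  ADD #6: R2 = 5 + 1 = 6  → 6 < 34, loop
  ADD #7: R2 = 6 + 1 = 7  → 7 < 34, loop
  ADD #8: R2 = 7 + 1 = 8  → 8 < 34, loop
  ADD #9: R2 = 8 + 1 = 9  → 9 < 34, loop
  ADD #10: R2 = 9 + 1 = 10  → 10 < 34, loop
  ADD #11: R2 = 10 + 1 = 11  → 11 < 34, loop
  ADD #12: R2 = 11 + 1 = 12  → 12 < 34, loop
  ADD #13: R2 = 12 + 1 = 13  → 13 < 34, loop
  ADD #14: R2 = 13 + 1 = 14  → 14 < 34, loop
  ADD #15: R2 = 14 + 1 = 15  → 15 < 34, loop
  ADD #16: R2 = 15 + 1 = 16  → 16 < 34, loop
  ADD #17: R2 = 16 + 1 = 17  → 17 < 34, loop
  ADD #18: R2 = 17 + 1 = 18  → 18 < 34, loop
  ADD #19: R2 = 18 + 1 = 19  → 19 < 34, loop
  ADD #20: R2 = 19 + 1 = 20  → 20 < 34, loop
  ADD #21: R2 = 20 + 1 = 21  → 21 < 34, loop
  ADD #22: R2 = 21 + 1 = 22  → 22 < 34, loop
  ADD #23: R2 = 22 + 1 = 23  → 23 < 34, loop
  ADD #24: R2 = 23 + 1 = 24  → 24 < 34, loop
  ADD #25: R2 = 24 + 1 = 25  → 25 < 34, loop
  ADD #26: R2 = 25 + 1 = 26  → 26 < 34, loop
  ADD #27: R2 = 26 + 1 = 27  → 27 < 34, loop
  ADD #28: R2 = 27 + 1 = 28  → 28 < 34, loop
  ADD #29: R2 = 28 + 1 = 29  → 29 < 34, loop
  ADD #30: R2 = 29 + 1 = 30  → 30 < 34, loop
  ADD #31: R2 = 30 + 1 = 31  → 31 < 34, loop
  ADD #32: R2 = 31 + 1 = 32  → 32 < 34, loop
  ADD #33: R2 = 32 + 1 = 33  → 33 < 34, loop
  ADD #34: R2 = 33 + 1 = 34  → 34 >= 34, exit
Total ADD instructions: 34

34


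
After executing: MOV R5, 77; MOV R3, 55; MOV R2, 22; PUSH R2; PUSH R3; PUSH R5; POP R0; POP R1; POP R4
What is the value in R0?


Stack trace (top is rightmost):
  MOV R5, 77  → R5 = 77
  MOV R3, 55  → R3 = 55
  MOV R2, 22  → R2 = 22
  PUSH R2  → stack: [22]
  PUSH R3  → stack: [22, 55]
  PUSH R5  → stack: [22, 55, 77]
  POP R0  → R0 = 77, stack: [22, 55]
  POP R1  → R1 = 55, stack: [22]
  POP R4  → R4 = 22, stack: []
Final: R0 = 77

77


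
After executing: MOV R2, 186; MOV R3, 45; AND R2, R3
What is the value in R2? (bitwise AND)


Register state trace:
  MOV R2, 186  → R2 = 186 (0b10111010)
  MOV R3, 45  → R3 = 45 (0b00101101)
  AND R2, R3  → R2 = 186 AND 45 = 40 (0b00101000)
Final: R2 = 40

40


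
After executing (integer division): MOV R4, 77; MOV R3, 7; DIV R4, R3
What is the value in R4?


Register state trace:
  MOV R4, 77  → R4 = 77
  MOV R3, 7  → R3 = 7
  DIV R4, R3  → R4 = 77 // 7 = 11
Final: R4 = 11

11


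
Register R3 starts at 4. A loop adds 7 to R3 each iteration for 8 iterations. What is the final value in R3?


Starting value: R3 = 4
  Iter 1: R3 = 4 + 7 = 11
  Iter 2: R3 = 11 + 7 = 18
  Iter 3: R3 = 18 + 7 = 25
  Iter 4: R3 = 25 + 7 = 32
  Iter 5: R3 = 32 + 7 = 39
  Iter 6: R3 = 39 + 7 = 46
  Iter 7: R3 = 46 + 7 = 53
  Iter 8: R3 = 53 + 7 = 60
Final: R3 = 60

60


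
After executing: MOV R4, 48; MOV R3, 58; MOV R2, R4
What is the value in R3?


Register state trace:
  MOV R4, 48  → R4 = 48
  MOV R3, 58  → R3 = 58
  MOV R2, R4  → R2 = 48
Final: R3 = 58

58


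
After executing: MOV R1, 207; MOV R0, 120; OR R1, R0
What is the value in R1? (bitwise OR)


Register state trace:
  MOV R1, 207  → R1 = 207 (0b11001111)
  MOV R0, 120  → R0 = 120 (0b01111000)
  OR R1, R0   → R1 = 207 OR 120 = 255 (0b11111111)
Final: R1 = 255

255


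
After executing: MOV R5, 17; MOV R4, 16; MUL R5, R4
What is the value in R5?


Register state trace:
  MOV R5, 17  → R5 = 17
  MOV R4, 16  → R4 = 16
  MUL R5, R4  → R5 = 17 * 16 = 272
Final: R5 = 272

272


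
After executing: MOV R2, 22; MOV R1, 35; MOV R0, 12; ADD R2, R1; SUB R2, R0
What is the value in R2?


Register state trace:
  MOV R2, 22  → R2 = 22
  MOV R1, 35  → R1 = 35
  MOV R0, 12  → R0 = 12
  ADD R2, R1  → R2 = 22 + 35 = 57
  SUB R2, R0  → R2 = 57 - 12 = 45
Final: R2 = 45

45


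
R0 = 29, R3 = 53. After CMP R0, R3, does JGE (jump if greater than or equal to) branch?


Trace:
  R0 = 29, R3 = 53
  CMP R0, R3  → compares 29 vs 53
  JGE checks: is 29 greater than or equal to 53?
  29 < 53, so condition is false
Branch taken: No

No


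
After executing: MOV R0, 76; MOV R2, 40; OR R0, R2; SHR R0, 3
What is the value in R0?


Register state trace:
  MOV R0, 76  → R0 = 76 (0b01001100)
  MOV R2, 40  → R2 = 40 (0b00101000)
  OR R0, R2  → R0 = 76 OR 40 = 108 (0b01101100)
  SHR R0, 3  → R0 = 108 >> 3 = 13
Final: R0 = 13

13


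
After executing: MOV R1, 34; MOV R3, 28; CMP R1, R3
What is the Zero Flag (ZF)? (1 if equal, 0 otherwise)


Register state trace:
  MOV R1, 34  → R1 = 34
  MOV R3, 28  → R3 = 28
  CMP R1, R3  → computes 34 - 28 = 6
  Result is nonzero, so values are not equal
ZF = 0

0


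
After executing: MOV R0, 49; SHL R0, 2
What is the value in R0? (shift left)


Register state trace:
  MOV R0, 49  → R0 = 49
  SHL R0, 2  → R0 = 49 << 2 = 49 * 2^2 = 196
Final: R0 = 196

196


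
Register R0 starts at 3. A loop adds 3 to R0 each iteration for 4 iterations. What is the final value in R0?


Starting value: R0 = 3
  Iter 1: R0 = 3 + 3 = 6
  Iter 2: R0 = 6 + 3 = 9
  Iter 3: R0 = 9 + 3 = 12
  Iter 4: R0 = 12 + 3 = 15
Final: R0 = 15

15


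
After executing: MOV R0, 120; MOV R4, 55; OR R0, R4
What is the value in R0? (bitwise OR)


Register state trace:
  MOV R0, 120  → R0 = 120 (0b01111000)
  MOV R4, 55  → R4 = 55 (0b00110111)
  OR R0, R4   → R0 = 120 OR 55 = 127 (0b01111111)
Final: R0 = 127

127


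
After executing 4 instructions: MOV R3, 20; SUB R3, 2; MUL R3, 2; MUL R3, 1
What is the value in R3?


Register state trace:
  MOV R3, 20  → R3 = 20
  SUB R3, 2  → R3 = 20 - 2 = 18
  MUL R3, 2  → R3 = 18 * 2 = 36
  MUL R3, 1  → R3 = 36 * 1 = 36
Final: R3 = 36

36


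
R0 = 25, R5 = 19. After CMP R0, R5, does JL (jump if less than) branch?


Trace:
  R0 = 25, R5 = 19
  CMP R0, R5  → compares 25 vs 19
  JL checks: is 25 less than 19?
  25 > 19, so condition is false
Branch taken: No

No


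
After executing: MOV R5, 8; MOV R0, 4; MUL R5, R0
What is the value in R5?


Register state trace:
  MOV R5, 8  → R5 = 8
  MOV R0, 4  → R0 = 4
  MUL R5, R0  → R5 = 8 * 4 = 32
Final: R5 = 32

32


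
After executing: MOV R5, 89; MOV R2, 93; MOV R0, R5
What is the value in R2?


Register state trace:
  MOV R5, 89  → R5 = 89
  MOV R2, 93  → R2 = 93
  MOV R0, R5  → R0 = 89
Final: R2 = 93

93


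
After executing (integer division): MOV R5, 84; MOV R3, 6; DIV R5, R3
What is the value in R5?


Register state trace:
  MOV R5, 84  → R5 = 84
  MOV R3, 6  → R3 = 6
  DIV R5, R3  → R5 = 84 // 6 = 14
Final: R5 = 14

14


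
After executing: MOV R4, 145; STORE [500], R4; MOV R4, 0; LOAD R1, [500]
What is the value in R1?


Register and memory trace:
  MOV R4, 145  → R4 = 145
  STORE [500], R4  → mem[500] = 145
  MOV R4, 0  → R4 = 0
  LOAD R1, [500]  → R1 = mem[500] = 145
Final: R1 = 145

145


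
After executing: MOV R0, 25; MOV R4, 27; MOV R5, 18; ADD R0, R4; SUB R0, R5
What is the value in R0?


Register state trace:
  MOV R0, 25  → R0 = 25
  MOV R4, 27  → R4 = 27
  MOV R5, 18  → R5 = 18
  ADD R0, R4  → R0 = 25 + 27 = 52
  SUB R0, R5  → R0 = 52 - 18 = 34
Final: R0 = 34

34


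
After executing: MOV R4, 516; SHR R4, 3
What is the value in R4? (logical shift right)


Register state trace:
  MOV R4, 516  → R4 = 516
  SHR R4, 3  → R4 = 516 >> 3 = 516 // 2^3 = 64
Final: R4 = 64

64


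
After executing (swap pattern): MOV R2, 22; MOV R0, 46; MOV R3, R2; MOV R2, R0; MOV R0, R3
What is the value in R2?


Register state trace (swap pattern):
  MOV R2, 22  → R2 = 22
  MOV R0, 46  → R0 = 46
  MOV R3, R2  → R3 = 22  (save R2)
  MOV R2, R0  → R2 = 46  (R2 gets R0's value)
  MOV R0, R3  → R0 = 22  (R0 gets saved value)
Final: R2 = 46

46


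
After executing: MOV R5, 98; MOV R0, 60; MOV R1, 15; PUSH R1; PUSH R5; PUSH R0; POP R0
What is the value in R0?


Stack trace (top is rightmost):
  MOV R5, 98  → R5 = 98
  MOV R0, 60  → R0 = 60
  MOV R1, 15  → R1 = 15
  PUSH R1  → stack: [15]
  PUSH R5  → stack: [15, 98]
  PUSH R0  → stack: [15, 98, 60]
  POP R0  → R0 = 60, stack: [15, 98]
Final: R0 = 60

60


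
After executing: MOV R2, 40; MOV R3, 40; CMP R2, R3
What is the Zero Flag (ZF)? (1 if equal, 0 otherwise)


Register state trace:
  MOV R2, 40  → R2 = 40
  MOV R3, 40  → R3 = 40
  CMP R2, R3  → computes 40 - 40 = 0
  Result is zero, so values are equal
ZF = 1

1


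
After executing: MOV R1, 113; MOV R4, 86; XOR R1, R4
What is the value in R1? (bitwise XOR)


Register state trace:
  MOV R1, 113  → R1 = 113 (0b01110001)
  MOV R4, 86  → R4 = 86 (0b01010110)
  XOR R1, R4  → R1 = 113 XOR 86 = 39 (0b00100111)
Final: R1 = 39

39


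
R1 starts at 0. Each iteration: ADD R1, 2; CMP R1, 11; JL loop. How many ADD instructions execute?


Loop trace (R1 starts at 0, target 11, step 2):
  ADD #1: R1 = 0 + 2 = 2  → 2 < 11, loop
  ADD #2: R1 = 2 + 2 = 4  → 4 < 11, loop
  ADD #3: R1 = 4 + 2 = 6  → 6 < 11, loop
  ADD #4: R1 = 6 + 2 = 8  → 8 < 11, loop
  ADD #5: R1 = 8 + 2 = 10  → 10 < 11, loop
  ADD #6: R1 = 10 + 2 = 12  → 12 >= 11, exit
Total ADD instructions: 6

6


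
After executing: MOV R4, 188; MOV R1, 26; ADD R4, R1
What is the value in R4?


Register state trace:
  MOV R4, 188  → R4 = 188
  MOV R1, 26  → R1 = 26
  ADD R4, R1  → R4 = 188 + 26 = 214
Final: R4 = 214

214


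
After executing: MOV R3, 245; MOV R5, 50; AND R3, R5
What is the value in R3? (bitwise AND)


Register state trace:
  MOV R3, 245  → R3 = 245 (0b11110101)
  MOV R5, 50  → R5 = 50 (0b00110010)
  AND R3, R5  → R3 = 245 AND 50 = 48 (0b00110000)
Final: R3 = 48

48


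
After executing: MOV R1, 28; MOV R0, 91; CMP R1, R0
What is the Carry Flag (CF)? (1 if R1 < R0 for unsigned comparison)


Register state trace:
  MOV R1, 28  → R1 = 28
  MOV R0, 91  → R0 = 91
  CMP R1, R0  → unsigned 28 - 91: borrow occurs
  28 < 91, so CF = 1
CF = 1

1


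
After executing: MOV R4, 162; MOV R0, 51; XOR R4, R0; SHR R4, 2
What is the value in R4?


Register state trace:
  MOV R4, 162  → R4 = 162 (0b10100010)
  MOV R0, 51  → R0 = 51 (0b00110011)
  XOR R4, R0  → R4 = 162 XOR 51 = 145 (0b10010001)
  SHR R4, 2  → R4 = 145 >> 2 = 36
Final: R4 = 36

36


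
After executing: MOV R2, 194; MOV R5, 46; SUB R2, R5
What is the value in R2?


Register state trace:
  MOV R2, 194  → R2 = 194
  MOV R5, 46  → R5 = 46
  SUB R2, R5  → R2 = 194 - 46 = 148
Final: R2 = 148

148


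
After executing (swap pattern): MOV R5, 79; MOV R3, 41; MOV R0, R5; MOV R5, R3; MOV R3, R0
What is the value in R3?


Register state trace (swap pattern):
  MOV R5, 79  → R5 = 79
  MOV R3, 41  → R3 = 41
  MOV R0, R5  → R0 = 79  (save R5)
  MOV R5, R3  → R5 = 41  (R5 gets R3's value)
  MOV R3, R0  → R3 = 79  (R3 gets saved value)
Final: R3 = 79

79


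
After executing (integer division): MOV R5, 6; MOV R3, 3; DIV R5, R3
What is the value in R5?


Register state trace:
  MOV R5, 6  → R5 = 6
  MOV R3, 3  → R3 = 3
  DIV R5, R3  → R5 = 6 // 3 = 2
Final: R5 = 2

2


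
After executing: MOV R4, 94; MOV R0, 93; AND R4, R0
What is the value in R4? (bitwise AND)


Register state trace:
  MOV R4, 94  → R4 = 94 (0b01011110)
  MOV R0, 93  → R0 = 93 (0b01011101)
  AND R4, R0  → R4 = 94 AND 93 = 92 (0b01011100)
Final: R4 = 92

92


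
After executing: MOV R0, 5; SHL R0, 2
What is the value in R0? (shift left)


Register state trace:
  MOV R0, 5  → R0 = 5
  SHL R0, 2  → R0 = 5 << 2 = 5 * 2^2 = 20
Final: R0 = 20

20


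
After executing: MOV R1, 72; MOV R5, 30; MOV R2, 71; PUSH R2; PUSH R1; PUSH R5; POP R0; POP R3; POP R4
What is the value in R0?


Stack trace (top is rightmost):
  MOV R1, 72  → R1 = 72
  MOV R5, 30  → R5 = 30
  MOV R2, 71  → R2 = 71
  PUSH R2  → stack: [71]
  PUSH R1  → stack: [71, 72]
  PUSH R5  → stack: [71, 72, 30]
  POP R0  → R0 = 30, stack: [71, 72]
  POP R3  → R3 = 72, stack: [71]
  POP R4  → R4 = 71, stack: []
Final: R0 = 30

30


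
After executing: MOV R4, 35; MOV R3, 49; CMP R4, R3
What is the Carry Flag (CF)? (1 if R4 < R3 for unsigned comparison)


Register state trace:
  MOV R4, 35  → R4 = 35
  MOV R3, 49  → R3 = 49
  CMP R4, R3  → unsigned 35 - 49: borrow occurs
  35 < 49, so CF = 1
CF = 1

1


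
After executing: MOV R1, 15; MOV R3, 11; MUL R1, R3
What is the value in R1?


Register state trace:
  MOV R1, 15  → R1 = 15
  MOV R3, 11  → R3 = 11
  MUL R1, R3  → R1 = 15 * 11 = 165
Final: R1 = 165

165


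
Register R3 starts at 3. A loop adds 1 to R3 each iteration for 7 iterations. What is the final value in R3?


Starting value: R3 = 3
  Iter 1: R3 = 3 + 1 = 4
  Iter 2: R3 = 4 + 1 = 5
  Iter 3: R3 = 5 + 1 = 6
  Iter 4: R3 = 6 + 1 = 7
  Iter 5: R3 = 7 + 1 = 8
  Iter 6: R3 = 8 + 1 = 9
  Iter 7: R3 = 9 + 1 = 10
Final: R3 = 10

10


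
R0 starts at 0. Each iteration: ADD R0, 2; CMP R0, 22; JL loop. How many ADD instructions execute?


Loop trace (R0 starts at 0, target 22, step 2):
  ADD #1: R0 = 0 + 2 = 2  → 2 < 22, loop
  ADD #2: R0 = 2 + 2 = 4  → 4 < 22, loop
  ADD #3: R0 = 4 + 2 = 6  → 6 < 22, loop
  ADD #4: R0 = 6 + 2 = 8  → 8 < 22, loop
  ADD #5: R0 = 8 + 2 = 10  → 10 < 22, loop
  ADD #6: R0 = 10 + 2 = 12  → 12 < 22, loop
  ADD #7: R0 = 12 + 2 = 14  → 14 < 22, loop
  ADD #8: R0 = 14 + 2 = 16  → 16 < 22, loop
  ADD #9: R0 = 16 + 2 = 18  → 18 < 22, loop
  ADD #10: R0 = 18 + 2 = 20  → 20 < 22, loop
  ADD #11: R0 = 20 + 2 = 22  → 22 >= 22, exit
Total ADD instructions: 11

11


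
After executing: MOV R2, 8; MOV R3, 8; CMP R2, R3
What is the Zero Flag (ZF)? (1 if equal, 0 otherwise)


Register state trace:
  MOV R2, 8  → R2 = 8
  MOV R3, 8  → R3 = 8
  CMP R2, R3  → computes 8 - 8 = 0
  Result is zero, so values are equal
ZF = 1

1


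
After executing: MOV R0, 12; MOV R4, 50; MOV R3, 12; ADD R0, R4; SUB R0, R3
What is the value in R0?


Register state trace:
  MOV R0, 12  → R0 = 12
  MOV R4, 50  → R4 = 50
  MOV R3, 12  → R3 = 12
  ADD R0, R4  → R0 = 12 + 50 = 62
  SUB R0, R3  → R0 = 62 - 12 = 50
Final: R0 = 50

50


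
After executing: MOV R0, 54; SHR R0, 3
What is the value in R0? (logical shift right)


Register state trace:
  MOV R0, 54  → R0 = 54
  SHR R0, 3  → R0 = 54 >> 3 = 54 // 2^3 = 6
Final: R0 = 6

6


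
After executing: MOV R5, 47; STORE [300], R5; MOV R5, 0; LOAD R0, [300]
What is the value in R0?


Register and memory trace:
  MOV R5, 47  → R5 = 47
  STORE [300], R5  → mem[300] = 47
  MOV R5, 0  → R5 = 0
  LOAD R0, [300]  → R0 = mem[300] = 47
Final: R0 = 47

47


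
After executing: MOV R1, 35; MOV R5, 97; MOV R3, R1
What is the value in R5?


Register state trace:
  MOV R1, 35  → R1 = 35
  MOV R5, 97  → R5 = 97
  MOV R3, R1  → R3 = 35
Final: R5 = 97

97


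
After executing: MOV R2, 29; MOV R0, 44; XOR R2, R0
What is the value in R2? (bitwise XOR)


Register state trace:
  MOV R2, 29  → R2 = 29 (0b00011101)
  MOV R0, 44  → R0 = 44 (0b00101100)
  XOR R2, R0  → R2 = 29 XOR 44 = 49 (0b00110001)
Final: R2 = 49

49


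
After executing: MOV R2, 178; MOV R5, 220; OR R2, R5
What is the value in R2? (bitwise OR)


Register state trace:
  MOV R2, 178  → R2 = 178 (0b10110010)
  MOV R5, 220  → R5 = 220 (0b11011100)
  OR R2, R5   → R2 = 178 OR 220 = 254 (0b11111110)
Final: R2 = 254

254


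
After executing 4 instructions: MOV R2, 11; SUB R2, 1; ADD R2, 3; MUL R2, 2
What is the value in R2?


Register state trace:
  MOV R2, 11  → R2 = 11
  SUB R2, 1  → R2 = 11 - 1 = 10
  ADD R2, 3  → R2 = 10 + 3 = 13
  MUL R2, 2  → R2 = 13 * 2 = 26
Final: R2 = 26

26


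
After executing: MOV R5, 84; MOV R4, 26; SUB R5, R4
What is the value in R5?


Register state trace:
  MOV R5, 84  → R5 = 84
  MOV R4, 26  → R4 = 26
  SUB R5, R4  → R5 = 84 - 26 = 58
Final: R5 = 58

58


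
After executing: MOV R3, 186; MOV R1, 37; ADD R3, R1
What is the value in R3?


Register state trace:
  MOV R3, 186  → R3 = 186
  MOV R1, 37  → R1 = 37
  ADD R3, R1  → R3 = 186 + 37 = 223
Final: R3 = 223

223


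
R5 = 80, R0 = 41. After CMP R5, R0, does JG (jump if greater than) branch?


Trace:
  R5 = 80, R0 = 41
  CMP R5, R0  → compares 80 vs 41
  JG checks: is 80 greater than 41?
  80 > 41, so condition is true
Branch taken: Yes

Yes


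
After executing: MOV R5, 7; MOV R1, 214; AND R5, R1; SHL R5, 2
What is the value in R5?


Register state trace:
  MOV R5, 7  → R5 = 7 (0b00000111)
  MOV R1, 214  → R1 = 214 (0b11010110)
  AND R5, R1  → R5 = 7 AND 214 = 6 (0b00000110)
  SHL R5, 2  → R5 = 6 << 2 = 24
Final: R5 = 24

24


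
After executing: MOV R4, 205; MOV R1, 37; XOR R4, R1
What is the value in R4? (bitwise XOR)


Register state trace:
  MOV R4, 205  → R4 = 205 (0b11001101)
  MOV R1, 37  → R1 = 37 (0b00100101)
  XOR R4, R1  → R4 = 205 XOR 37 = 232 (0b11101000)
Final: R4 = 232

232


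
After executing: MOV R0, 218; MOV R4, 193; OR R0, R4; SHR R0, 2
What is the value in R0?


Register state trace:
  MOV R0, 218  → R0 = 218 (0b11011010)
  MOV R4, 193  → R4 = 193 (0b11000001)
  OR R0, R4  → R0 = 218 OR 193 = 219 (0b11011011)
  SHR R0, 2  → R0 = 219 >> 2 = 54
Final: R0 = 54

54


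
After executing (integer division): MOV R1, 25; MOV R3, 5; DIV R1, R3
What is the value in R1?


Register state trace:
  MOV R1, 25  → R1 = 25
  MOV R3, 5  → R3 = 5
  DIV R1, R3  → R1 = 25 // 5 = 5
Final: R1 = 5

5


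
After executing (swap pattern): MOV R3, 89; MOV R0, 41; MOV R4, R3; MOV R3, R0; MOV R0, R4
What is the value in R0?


Register state trace (swap pattern):
  MOV R3, 89  → R3 = 89
  MOV R0, 41  → R0 = 41
  MOV R4, R3  → R4 = 89  (save R3)
  MOV R3, R0  → R3 = 41  (R3 gets R0's value)
  MOV R0, R4  → R0 = 89  (R0 gets saved value)
Final: R0 = 89

89


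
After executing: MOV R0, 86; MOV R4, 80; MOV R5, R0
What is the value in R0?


Register state trace:
  MOV R0, 86  → R0 = 86
  MOV R4, 80  → R4 = 80
  MOV R5, R0  → R5 = 86
Final: R0 = 86

86


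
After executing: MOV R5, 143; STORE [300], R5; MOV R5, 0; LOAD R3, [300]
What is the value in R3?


Register and memory trace:
  MOV R5, 143  → R5 = 143
  STORE [300], R5  → mem[300] = 143
  MOV R5, 0  → R5 = 0
  LOAD R3, [300]  → R3 = mem[300] = 143
Final: R3 = 143

143


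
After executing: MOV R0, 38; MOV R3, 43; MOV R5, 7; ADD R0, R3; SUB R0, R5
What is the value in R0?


Register state trace:
  MOV R0, 38  → R0 = 38
  MOV R3, 43  → R3 = 43
  MOV R5, 7  → R5 = 7
  ADD R0, R3  → R0 = 38 + 43 = 81
  SUB R0, R5  → R0 = 81 - 7 = 74
Final: R0 = 74

74


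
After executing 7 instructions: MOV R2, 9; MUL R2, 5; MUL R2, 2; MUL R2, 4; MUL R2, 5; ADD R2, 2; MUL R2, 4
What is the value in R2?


Register state trace:
  MOV R2, 9  → R2 = 9
  MUL R2, 5  → R2 = 9 * 5 = 45
  MUL R2, 2  → R2 = 45 * 2 = 90
  MUL R2, 4  → R2 = 90 * 4 = 360
  MUL R2, 5  → R2 = 360 * 5 = 1800
  ADD R2, 2  → R2 = 1800 + 2 = 1802
  MUL R2, 4  → R2 = 1802 * 4 = 7208
Final: R2 = 7208

7208


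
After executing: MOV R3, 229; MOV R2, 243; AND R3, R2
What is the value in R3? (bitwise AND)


Register state trace:
  MOV R3, 229  → R3 = 229 (0b11100101)
  MOV R2, 243  → R2 = 243 (0b11110011)
  AND R3, R2  → R3 = 229 AND 243 = 225 (0b11100001)
Final: R3 = 225

225


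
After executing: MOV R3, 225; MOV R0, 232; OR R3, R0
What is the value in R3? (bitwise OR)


Register state trace:
  MOV R3, 225  → R3 = 225 (0b11100001)
  MOV R0, 232  → R0 = 232 (0b11101000)
  OR R3, R0   → R3 = 225 OR 232 = 233 (0b11101001)
Final: R3 = 233

233


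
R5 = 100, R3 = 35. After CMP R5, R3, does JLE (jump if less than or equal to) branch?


Trace:
  R5 = 100, R3 = 35
  CMP R5, R3  → compares 100 vs 35
  JLE checks: is 100 less than or equal to 35?
  100 > 35, so condition is false
Branch taken: No

No


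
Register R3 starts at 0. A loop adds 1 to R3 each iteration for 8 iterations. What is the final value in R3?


Starting value: R3 = 0
  Iter 1: R3 = 0 + 1 = 1
  Iter 2: R3 = 1 + 1 = 2
  Iter 3: R3 = 2 + 1 = 3
  Iter 4: R3 = 3 + 1 = 4
  Iter 5: R3 = 4 + 1 = 5
  Iter 6: R3 = 5 + 1 = 6
  Iter 7: R3 = 6 + 1 = 7
  Iter 8: R3 = 7 + 1 = 8
Final: R3 = 8

8


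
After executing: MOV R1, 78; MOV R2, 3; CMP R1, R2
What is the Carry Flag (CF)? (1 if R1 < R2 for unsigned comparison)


Register state trace:
  MOV R1, 78  → R1 = 78
  MOV R2, 3  → R2 = 3
  CMP R1, R2  → unsigned 78 - 3: no borrow
  78 >= 3, so CF = 0
CF = 0

0


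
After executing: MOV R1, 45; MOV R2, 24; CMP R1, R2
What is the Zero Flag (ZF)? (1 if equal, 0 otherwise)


Register state trace:
  MOV R1, 45  → R1 = 45
  MOV R2, 24  → R2 = 24
  CMP R1, R2  → computes 45 - 24 = 21
  Result is nonzero, so values are not equal
ZF = 0

0


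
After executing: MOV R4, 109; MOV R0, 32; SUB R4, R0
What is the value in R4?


Register state trace:
  MOV R4, 109  → R4 = 109
  MOV R0, 32  → R0 = 32
  SUB R4, R0  → R4 = 109 - 32 = 77
Final: R4 = 77

77


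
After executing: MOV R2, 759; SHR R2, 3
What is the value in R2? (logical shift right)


Register state trace:
  MOV R2, 759  → R2 = 759
  SHR R2, 3  → R2 = 759 >> 3 = 759 // 2^3 = 94
Final: R2 = 94

94


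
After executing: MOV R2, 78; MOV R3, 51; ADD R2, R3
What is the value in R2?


Register state trace:
  MOV R2, 78  → R2 = 78
  MOV R3, 51  → R3 = 51
  ADD R2, R3  → R2 = 78 + 51 = 129
Final: R2 = 129

129


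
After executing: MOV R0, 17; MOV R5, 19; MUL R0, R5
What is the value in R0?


Register state trace:
  MOV R0, 17  → R0 = 17
  MOV R5, 19  → R5 = 19
  MUL R0, R5  → R0 = 17 * 19 = 323
Final: R0 = 323

323


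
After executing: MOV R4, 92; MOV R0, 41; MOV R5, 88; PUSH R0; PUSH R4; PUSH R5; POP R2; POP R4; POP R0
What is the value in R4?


Stack trace (top is rightmost):
  MOV R4, 92  → R4 = 92
  MOV R0, 41  → R0 = 41
  MOV R5, 88  → R5 = 88
  PUSH R0  → stack: [41]
  PUSH R4  → stack: [41, 92]
  PUSH R5  → stack: [41, 92, 88]
  POP R2  → R2 = 88, stack: [41, 92]
  POP R4  → R4 = 92, stack: [41]
  POP R0  → R0 = 41, stack: []
Final: R4 = 92

92


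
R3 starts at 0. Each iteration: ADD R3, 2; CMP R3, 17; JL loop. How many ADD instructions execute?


Loop trace (R3 starts at 0, target 17, step 2):
  ADD #1: R3 = 0 + 2 = 2  → 2 < 17, loop
  ADD #2: R3 = 2 + 2 = 4  → 4 < 17, loop
  ADD #3: R3 = 4 + 2 = 6  → 6 < 17, loop
  ADD #4: R3 = 6 + 2 = 8  → 8 < 17, loop
  ADD #5: R3 = 8 + 2 = 10  → 10 < 17, loop
  ADD #6: R3 = 10 + 2 = 12  → 12 < 17, loop
  ADD #7: R3 = 12 + 2 = 14  → 14 < 17, loop
  ADD #8: R3 = 14 + 2 = 16  → 16 < 17, loop
  ADD #9: R3 = 16 + 2 = 18  → 18 >= 17, exit
Total ADD instructions: 9

9


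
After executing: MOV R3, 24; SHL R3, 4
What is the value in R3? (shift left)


Register state trace:
  MOV R3, 24  → R3 = 24
  SHL R3, 4  → R3 = 24 << 4 = 24 * 2^4 = 384
Final: R3 = 384

384


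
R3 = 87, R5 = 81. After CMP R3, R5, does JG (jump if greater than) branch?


Trace:
  R3 = 87, R5 = 81
  CMP R3, R5  → compares 87 vs 81
  JG checks: is 87 greater than 81?
  87 > 81, so condition is true
Branch taken: Yes

Yes


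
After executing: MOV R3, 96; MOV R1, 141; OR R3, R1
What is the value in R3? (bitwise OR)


Register state trace:
  MOV R3, 96  → R3 = 96 (0b01100000)
  MOV R1, 141  → R1 = 141 (0b10001101)
  OR R3, R1   → R3 = 96 OR 141 = 237 (0b11101101)
Final: R3 = 237

237


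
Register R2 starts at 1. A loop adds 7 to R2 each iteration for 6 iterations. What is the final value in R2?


Starting value: R2 = 1
  Iter 1: R2 = 1 + 7 = 8
  Iter 2: R2 = 8 + 7 = 15
  Iter 3: R2 = 15 + 7 = 22
  Iter 4: R2 = 22 + 7 = 29
  Iter 5: R2 = 29 + 7 = 36
  Iter 6: R2 = 36 + 7 = 43
Final: R2 = 43

43


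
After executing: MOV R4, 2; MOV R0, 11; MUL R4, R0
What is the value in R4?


Register state trace:
  MOV R4, 2  → R4 = 2
  MOV R0, 11  → R0 = 11
  MUL R4, R0  → R4 = 2 * 11 = 22
Final: R4 = 22

22


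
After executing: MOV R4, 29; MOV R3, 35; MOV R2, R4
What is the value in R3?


Register state trace:
  MOV R4, 29  → R4 = 29
  MOV R3, 35  → R3 = 35
  MOV R2, R4  → R2 = 29
Final: R3 = 35

35


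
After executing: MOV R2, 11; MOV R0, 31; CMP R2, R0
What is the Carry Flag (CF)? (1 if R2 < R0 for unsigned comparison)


Register state trace:
  MOV R2, 11  → R2 = 11
  MOV R0, 31  → R0 = 31
  CMP R2, R0  → unsigned 11 - 31: borrow occurs
  11 < 31, so CF = 1
CF = 1

1


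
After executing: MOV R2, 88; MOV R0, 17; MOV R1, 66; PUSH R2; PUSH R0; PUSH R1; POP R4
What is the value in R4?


Stack trace (top is rightmost):
  MOV R2, 88  → R2 = 88
  MOV R0, 17  → R0 = 17
  MOV R1, 66  → R1 = 66
  PUSH R2  → stack: [88]
  PUSH R0  → stack: [88, 17]
  PUSH R1  → stack: [88, 17, 66]
  POP R4  → R4 = 66, stack: [88, 17]
Final: R4 = 66

66


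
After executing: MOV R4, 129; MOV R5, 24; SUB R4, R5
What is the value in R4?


Register state trace:
  MOV R4, 129  → R4 = 129
  MOV R5, 24  → R5 = 24
  SUB R4, R5  → R4 = 129 - 24 = 105
Final: R4 = 105

105


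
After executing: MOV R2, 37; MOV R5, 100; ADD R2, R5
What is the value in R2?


Register state trace:
  MOV R2, 37  → R2 = 37
  MOV R5, 100  → R5 = 100
  ADD R2, R5  → R2 = 37 + 100 = 137
Final: R2 = 137

137


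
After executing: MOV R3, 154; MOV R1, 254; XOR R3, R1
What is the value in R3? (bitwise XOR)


Register state trace:
  MOV R3, 154  → R3 = 154 (0b10011010)
  MOV R1, 254  → R1 = 254 (0b11111110)
  XOR R3, R1  → R3 = 154 XOR 254 = 100 (0b01100100)
Final: R3 = 100

100


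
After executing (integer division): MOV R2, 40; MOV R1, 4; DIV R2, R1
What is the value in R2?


Register state trace:
  MOV R2, 40  → R2 = 40
  MOV R1, 4  → R1 = 4
  DIV R2, R1  → R2 = 40 // 4 = 10
Final: R2 = 10

10


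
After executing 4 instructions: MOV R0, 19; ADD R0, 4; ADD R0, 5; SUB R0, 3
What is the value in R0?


Register state trace:
  MOV R0, 19  → R0 = 19
  ADD R0, 4  → R0 = 19 + 4 = 23
  ADD R0, 5  → R0 = 23 + 5 = 28
  SUB R0, 3  → R0 = 28 - 3 = 25
Final: R0 = 25

25


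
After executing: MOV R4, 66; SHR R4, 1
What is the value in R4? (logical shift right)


Register state trace:
  MOV R4, 66  → R4 = 66
  SHR R4, 1  → R4 = 66 >> 1 = 66 // 2^1 = 33
Final: R4 = 33

33


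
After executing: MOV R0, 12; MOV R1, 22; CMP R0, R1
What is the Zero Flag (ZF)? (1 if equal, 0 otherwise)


Register state trace:
  MOV R0, 12  → R0 = 12
  MOV R1, 22  → R1 = 22
  CMP R0, R1  → computes 12 - 22 = -10
  Result is nonzero, so values are not equal
ZF = 0

0


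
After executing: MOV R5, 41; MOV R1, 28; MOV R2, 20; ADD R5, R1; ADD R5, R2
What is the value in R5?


Register state trace:
  MOV R5, 41  → R5 = 41
  MOV R1, 28  → R1 = 28
  MOV R2, 20  → R2 = 20
  ADD R5, R1  → R5 = 41 + 28 = 69
  ADD R5, R2  → R5 = 69 + 20 = 89
Final: R5 = 89

89


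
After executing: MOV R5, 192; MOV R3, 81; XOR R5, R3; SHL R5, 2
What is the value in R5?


Register state trace:
  MOV R5, 192  → R5 = 192 (0b11000000)
  MOV R3, 81  → R3 = 81 (0b01010001)
  XOR R5, R3  → R5 = 192 XOR 81 = 145 (0b10010001)
  SHL R5, 2  → R5 = 145 << 2 = 580
Final: R5 = 580

580


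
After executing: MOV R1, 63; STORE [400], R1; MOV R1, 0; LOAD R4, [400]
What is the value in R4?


Register and memory trace:
  MOV R1, 63  → R1 = 63
  STORE [400], R1  → mem[400] = 63
  MOV R1, 0  → R1 = 0
  LOAD R4, [400]  → R4 = mem[400] = 63
Final: R4 = 63

63


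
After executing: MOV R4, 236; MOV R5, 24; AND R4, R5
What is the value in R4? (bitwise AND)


Register state trace:
  MOV R4, 236  → R4 = 236 (0b11101100)
  MOV R5, 24  → R5 = 24 (0b00011000)
  AND R4, R5  → R4 = 236 AND 24 = 8 (0b00001000)
Final: R4 = 8

8


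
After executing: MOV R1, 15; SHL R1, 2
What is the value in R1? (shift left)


Register state trace:
  MOV R1, 15  → R1 = 15
  SHL R1, 2  → R1 = 15 << 2 = 15 * 2^2 = 60
Final: R1 = 60

60


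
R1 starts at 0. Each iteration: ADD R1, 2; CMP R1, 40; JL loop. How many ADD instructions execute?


Loop trace (R1 starts at 0, target 40, step 2):
  ADD #1: R1 = 0 + 2 = 2  → 2 < 40, loop
  ADD #2: R1 = 2 + 2 = 4  → 4 < 40, loop
  ADD #3: R1 = 4 + 2 = 6  → 6 < 40, loop
  ADD #4: R1 = 6 + 2 = 8  → 8 < 40, loop
  ADD #5: R1 = 8 + 2 = 10  → 10 < 40, loop
  ADD #6: R1 = 10 + 2 = 12  → 12 < 40, loop
  ADD #7: R1 = 12 + 2 = 14  → 14 < 40, loop
  ADD #8: R1 = 14 + 2 = 16  → 16 < 40, loop
  ADD #9: R1 = 16 + 2 = 18  → 18 < 40, loop
  ADD #10: R1 = 18 + 2 = 20  → 20 < 40, loop
  ADD #11: R1 = 20 + 2 = 22  → 22 < 40, loop
  ADD #12: R1 = 22 + 2 = 24  → 24 < 40, loop
  ADD #13: R1 = 24 + 2 = 26  → 26 < 40, loop
  ADD #14: R1 = 26 + 2 = 28  → 28 < 40, loop
  ADD #15: R1 = 28 + 2 = 30  → 30 < 40, loop
  ADD #16: R1 = 30 + 2 = 32  → 32 < 40, loop
  ADD #17: R1 = 32 + 2 = 34  → 34 < 40, loop
  ADD #18: R1 = 34 + 2 = 36  → 36 < 40, loop
  ADD #19: R1 = 36 + 2 = 38  → 38 < 40, loop
  ADD #20: R1 = 38 + 2 = 40  → 40 >= 40, exit
Total ADD instructions: 20

20
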